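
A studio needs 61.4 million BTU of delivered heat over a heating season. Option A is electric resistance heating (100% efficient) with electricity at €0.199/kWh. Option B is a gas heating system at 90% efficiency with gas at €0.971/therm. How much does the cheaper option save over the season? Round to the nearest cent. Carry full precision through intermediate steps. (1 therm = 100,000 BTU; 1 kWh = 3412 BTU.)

Heat load = 61.4 × 10⁶ BTU = 61,400,000 BTU
Gas: input = 61,400,000 / 0.90 = 68,222,222 BTU = 682.2 therm → 682.2 × €0.971 = €662.44
Electric: 61,400,000 BTU / 3412 = 18,000 kWh → × €0.199 = €3,581.07
Difference = |€662.44 − €3,581.07| = €2,918.63

€2918.63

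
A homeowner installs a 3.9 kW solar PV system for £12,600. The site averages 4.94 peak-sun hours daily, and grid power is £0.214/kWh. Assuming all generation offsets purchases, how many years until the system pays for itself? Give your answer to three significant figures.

8.37 years

Daily generation = 3.9 kW × 4.94 h = 19.27 kWh
Annual generation = 19.27 × 365 = 7032.1 kWh
Annual savings = 7032.1 × £0.214 = £1,504.87
Payback = £12,600 / £1,504.87 = 8.37 years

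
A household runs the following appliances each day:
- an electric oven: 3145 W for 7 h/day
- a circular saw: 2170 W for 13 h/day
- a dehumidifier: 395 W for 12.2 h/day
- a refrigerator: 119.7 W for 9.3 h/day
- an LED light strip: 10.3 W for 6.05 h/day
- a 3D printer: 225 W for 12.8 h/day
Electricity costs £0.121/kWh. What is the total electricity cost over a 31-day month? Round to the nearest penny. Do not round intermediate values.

electric oven: 3145 W × 7 h × 31 d = 682,465 Wh = 682.5 kWh
circular saw: 2170 W × 13 h × 31 d = 874,510 Wh = 874.5 kWh
dehumidifier: 395 W × 12.2 h × 31 d = 149,389 Wh = 149.4 kWh
refrigerator: 119.7 W × 9.3 h × 31 d = 34,510 Wh = 34.51 kWh
LED light strip: 10.3 W × 6.05 h × 31 d = 1,932 Wh = 1.932 kWh
3D printer: 225 W × 12.8 h × 31 d = 89,280 Wh = 89.28 kWh
Total energy = 682.5 + 874.5 + 149.4 + 34.51 + 1.932 + 89.28 = 1,832 kWh
Cost = 1,832 kWh × £0.121 = £221.68

£221.68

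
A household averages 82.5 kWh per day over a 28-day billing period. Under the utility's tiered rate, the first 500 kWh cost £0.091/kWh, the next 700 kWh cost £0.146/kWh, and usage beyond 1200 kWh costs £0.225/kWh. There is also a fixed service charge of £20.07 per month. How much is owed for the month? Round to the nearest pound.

Usage = 82.5 kWh/day × 28 days = 2310 kWh
First 500 kWh × £0.091 = £45.50
Next 700 kWh × £0.146 = £102.20
Remaining 1110 kWh × £0.225 = £249.75
Energy charge = £397.45; + service £20.07 = £417.52 ≈ £418

£418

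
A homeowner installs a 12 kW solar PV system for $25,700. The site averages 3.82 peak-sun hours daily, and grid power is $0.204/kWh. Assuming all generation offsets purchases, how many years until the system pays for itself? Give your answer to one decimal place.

7.5 years

Daily generation = 12 kW × 3.82 h = 45.84 kWh
Annual generation = 45.84 × 365 = 16732 kWh
Annual savings = 16732 × $0.204 = $3,413.25
Payback = $25,700 / $3,413.25 = 7.53 years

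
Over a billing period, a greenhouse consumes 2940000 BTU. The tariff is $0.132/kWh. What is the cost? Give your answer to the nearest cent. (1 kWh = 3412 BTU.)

2940000 BTU × (0.00029308 kWh/BTU) = 861.7 kWh
Cost = 861.7 kWh × $0.132/kWh = $113.74

$113.74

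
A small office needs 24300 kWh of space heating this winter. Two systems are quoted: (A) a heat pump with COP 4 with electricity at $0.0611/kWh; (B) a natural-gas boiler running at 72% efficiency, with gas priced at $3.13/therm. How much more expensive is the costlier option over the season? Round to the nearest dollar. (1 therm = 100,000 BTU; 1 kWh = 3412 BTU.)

Heat load = 24300 kWh × 3412 = 82,911,600 BTU
Gas: input = 82,911,600 / 0.72 = 115,155,000 BTU = 1,152 therm → 1,152 × $3.13 = $3,604.35
Heat pump: 82,911,600 BTU / 3412 = 24,300 kWh heat; / 4 = 6,075 kWh in → × $0.0611 = $371.18
Difference = |$3,604.35 − $371.18| = $3,233.17 ≈ $3233

$3233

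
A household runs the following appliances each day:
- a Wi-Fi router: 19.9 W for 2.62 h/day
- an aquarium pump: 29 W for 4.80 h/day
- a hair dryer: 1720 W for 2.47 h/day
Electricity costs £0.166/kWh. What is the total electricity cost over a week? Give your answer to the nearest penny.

£5.16

Wi-Fi router: 19.9 W × 2.62 h × 7 d = 365 Wh = 0.365 kWh
aquarium pump: 29 W × 4.80 h × 7 d = 974 Wh = 0.9744 kWh
hair dryer: 1720 W × 2.47 h × 7 d = 29,739 Wh = 29.74 kWh
Total energy = 0.365 + 0.9744 + 29.74 = 31.08 kWh
Cost = 31.08 kWh × £0.166 = £5.16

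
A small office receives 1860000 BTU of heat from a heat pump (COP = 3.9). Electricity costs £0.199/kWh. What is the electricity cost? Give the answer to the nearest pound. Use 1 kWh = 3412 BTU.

Heat delivered = 1,860,000 BTU / 3412 = 545.1 kWh
Electrical input = 545.1 kWh / 3.9 = 139.8 kWh
Cost = 139.8 × £0.199/kWh = £27.82 ≈ £28

£28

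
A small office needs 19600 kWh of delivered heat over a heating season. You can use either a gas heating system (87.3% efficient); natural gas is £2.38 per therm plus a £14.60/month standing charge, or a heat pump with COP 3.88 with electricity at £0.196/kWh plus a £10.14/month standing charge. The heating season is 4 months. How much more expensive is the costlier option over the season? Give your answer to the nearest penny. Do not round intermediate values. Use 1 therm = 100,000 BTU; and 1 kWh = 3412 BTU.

Heat load = 19600 kWh × 3412 = 66,875,200 BTU
Gas: input = 66,875,200 / 0.873 = 76,603,895 BTU = 766 therm → 766 × £2.38 = £1,823.17; + 4 × £14.60 standing = £1,881.57
Heat pump: 66,875,200 BTU / 3412 = 19,600 kWh heat; / 3.88 = 5,052 kWh in → × £0.196 = £990.10; + 4 × £10.14 standing = £1,030.66
Difference = |£1,881.57 − £1,030.66| = £850.91

£850.91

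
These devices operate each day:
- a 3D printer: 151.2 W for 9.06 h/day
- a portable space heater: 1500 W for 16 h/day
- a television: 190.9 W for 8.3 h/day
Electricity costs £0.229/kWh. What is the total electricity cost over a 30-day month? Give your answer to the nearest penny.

3D printer: 151.2 W × 9.06 h × 30 d = 41,096 Wh = 41.1 kWh
portable space heater: 1500 W × 16 h × 30 d = 720,000 Wh = 720 kWh
television: 190.9 W × 8.3 h × 30 d = 47,534 Wh = 47.53 kWh
Total energy = 41.1 + 720 + 47.53 = 808.6 kWh
Cost = 808.6 kWh × £0.229 = £185.18

£185.18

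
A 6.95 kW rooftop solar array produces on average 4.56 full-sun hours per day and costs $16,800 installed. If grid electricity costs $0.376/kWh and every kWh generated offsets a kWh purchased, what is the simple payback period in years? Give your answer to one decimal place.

3.9 years

Daily generation = 6.95 kW × 4.56 h = 31.69 kWh
Annual generation = 31.69 × 365 = 11568 kWh
Annual savings = 11568 × $0.376 = $4,349.41
Payback = $16,800 / $4,349.41 = 3.86 years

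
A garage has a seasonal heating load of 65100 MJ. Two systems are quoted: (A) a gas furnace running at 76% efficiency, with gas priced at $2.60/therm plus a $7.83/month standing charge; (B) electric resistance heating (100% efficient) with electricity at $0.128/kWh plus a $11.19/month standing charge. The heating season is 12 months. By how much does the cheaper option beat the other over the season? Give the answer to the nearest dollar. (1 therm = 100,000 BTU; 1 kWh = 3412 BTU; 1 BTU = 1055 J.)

$244

Heat load = 65100 MJ = 65,100,000,000 J / 1055 = 61,706,161 BTU
Gas: input = 61,706,161 / 0.76 = 81,192,317 BTU = 811.9 therm → 811.9 × $2.60 = $2,111.00; + 12 × $7.83 standing = $2,204.96
Electric: 61,706,161 BTU / 3412 = 18,090 kWh → × $0.128 = $2,314.89; + 12 × $11.19 standing = $2,449.17
Difference = |$2,204.96 − $2,449.17| = $244.21 ≈ $244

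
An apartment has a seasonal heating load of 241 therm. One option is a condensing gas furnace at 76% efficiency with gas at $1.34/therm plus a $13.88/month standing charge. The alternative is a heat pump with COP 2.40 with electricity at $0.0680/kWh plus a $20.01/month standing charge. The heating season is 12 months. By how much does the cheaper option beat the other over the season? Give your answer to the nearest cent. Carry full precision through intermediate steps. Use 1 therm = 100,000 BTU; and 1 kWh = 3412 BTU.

Heat load = 241 therm × 100,000 = 24,100,000 BTU
Gas: input = 24,100,000 / 0.76 = 31,710,526 BTU = 317.1 therm → 317.1 × $1.34 = $424.92; + 12 × $13.88 standing = $591.48
Heat pump: 24,100,000 BTU / 3412 = 7,063 kWh heat; / 2.40 = 2,943 kWh in → × $0.0680 = $200.13; + 12 × $20.01 standing = $440.25
Difference = |$591.48 − $440.25| = $151.23

$151.23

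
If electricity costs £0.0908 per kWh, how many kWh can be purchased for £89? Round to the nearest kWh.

980 kWh

£89 / £0.0908 per kWh = 980.2 kWh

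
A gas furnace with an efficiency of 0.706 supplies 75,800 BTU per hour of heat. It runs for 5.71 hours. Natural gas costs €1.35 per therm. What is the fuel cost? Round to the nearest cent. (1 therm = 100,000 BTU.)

Heat delivered = 75,800 BTU/h × 5.71 h = 432,818 BTU
Gas input = 432,818 / 0.706 = 613,057 BTU
= 613,057 / 100,000 = 6.131 therm
Cost = 6.131 × €1.35/therm = €8.28

€8.28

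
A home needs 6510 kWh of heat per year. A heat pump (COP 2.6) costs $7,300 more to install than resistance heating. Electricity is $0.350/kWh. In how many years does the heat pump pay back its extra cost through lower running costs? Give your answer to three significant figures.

5.21 years

Resistance: 6510 kWh × $0.350 = $2,278.50/yr
Heat pump: 6510 / 2.6 = 2504 kWh in → × $0.350 = $876.35/yr
Annual savings = $1,402.15
Payback = $7,300 / $1,402.15 = 5.21 years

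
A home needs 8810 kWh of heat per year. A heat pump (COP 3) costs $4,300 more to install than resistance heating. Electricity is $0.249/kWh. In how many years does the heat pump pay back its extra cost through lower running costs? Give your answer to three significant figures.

2.94 years

Resistance: 8810 kWh × $0.249 = $2,193.69/yr
Heat pump: 8810 / 3 = 2937 kWh in → × $0.249 = $731.23/yr
Annual savings = $1,462.46
Payback = $4,300 / $1,462.46 = 2.94 years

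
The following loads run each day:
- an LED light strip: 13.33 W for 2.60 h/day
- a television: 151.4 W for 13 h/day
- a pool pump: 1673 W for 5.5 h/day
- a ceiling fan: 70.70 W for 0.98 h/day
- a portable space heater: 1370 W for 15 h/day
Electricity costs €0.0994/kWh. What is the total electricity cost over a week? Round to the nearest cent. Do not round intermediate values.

€22.14

LED light strip: 13.33 W × 2.60 h × 7 d = 243 Wh = 0.2426 kWh
television: 151.4 W × 13 h × 7 d = 13,777 Wh = 13.78 kWh
pool pump: 1673 W × 5.5 h × 7 d = 64,410 Wh = 64.41 kWh
ceiling fan: 70.70 W × 0.98 h × 7 d = 485 Wh = 0.485 kWh
portable space heater: 1370 W × 15 h × 7 d = 143,850 Wh = 143.8 kWh
Total energy = 0.2426 + 13.78 + 64.41 + 0.485 + 143.8 = 222.8 kWh
Cost = 222.8 kWh × €0.0994 = €22.14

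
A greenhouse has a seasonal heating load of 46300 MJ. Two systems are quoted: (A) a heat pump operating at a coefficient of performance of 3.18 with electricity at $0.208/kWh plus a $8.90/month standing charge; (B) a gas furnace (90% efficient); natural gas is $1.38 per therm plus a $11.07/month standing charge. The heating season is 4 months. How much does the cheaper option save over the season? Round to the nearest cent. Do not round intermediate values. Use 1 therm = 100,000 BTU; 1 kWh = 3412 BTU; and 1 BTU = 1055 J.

Heat load = 46300 MJ = 46,300,000,000 J / 1055 = 43,886,256 BTU
Gas: input = 43,886,256 / 0.90 = 48,762,507 BTU = 487.6 therm → 487.6 × $1.38 = $672.92; + 4 × $11.07 standing = $717.20
Heat pump: 43,886,256 BTU / 3412 = 12,860 kWh heat; / 3.18 = 4,045 kWh in → × $0.208 = $841.31; + 4 × $8.90 standing = $876.91
Difference = |$717.20 − $876.91| = $159.71

$159.71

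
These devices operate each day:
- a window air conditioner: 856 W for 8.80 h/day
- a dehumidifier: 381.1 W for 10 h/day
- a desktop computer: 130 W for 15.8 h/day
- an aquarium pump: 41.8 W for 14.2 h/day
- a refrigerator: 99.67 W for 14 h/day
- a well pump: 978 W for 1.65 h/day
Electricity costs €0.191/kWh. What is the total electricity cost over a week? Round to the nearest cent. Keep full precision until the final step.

window air conditioner: 856 W × 8.80 h × 7 d = 52,730 Wh = 52.73 kWh
dehumidifier: 381.1 W × 10 h × 7 d = 26,677 Wh = 26.68 kWh
desktop computer: 130 W × 15.8 h × 7 d = 14,378 Wh = 14.38 kWh
aquarium pump: 41.8 W × 14.2 h × 7 d = 4,155 Wh = 4.155 kWh
refrigerator: 99.67 W × 14 h × 7 d = 9,768 Wh = 9.768 kWh
well pump: 978 W × 1.65 h × 7 d = 11,296 Wh = 11.3 kWh
Total energy = 52.73 + 26.68 + 14.38 + 4.155 + 9.768 + 11.3 = 119 kWh
Cost = 119 kWh × €0.191 = €22.73

€22.73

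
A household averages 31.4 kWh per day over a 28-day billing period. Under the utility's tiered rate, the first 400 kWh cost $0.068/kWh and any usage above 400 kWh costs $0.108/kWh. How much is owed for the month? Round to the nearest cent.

$78.95

Usage = 31.4 kWh/day × 28 days = 879.2 kWh
First 400 kWh × $0.068 = $27.20
Remaining 479.2 kWh × $0.108 = $51.75
Total = $78.95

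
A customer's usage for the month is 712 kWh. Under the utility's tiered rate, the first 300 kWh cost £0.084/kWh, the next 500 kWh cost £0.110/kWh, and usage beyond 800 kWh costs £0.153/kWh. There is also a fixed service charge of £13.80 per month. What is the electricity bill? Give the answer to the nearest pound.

First 300 kWh × £0.084 = £25.20
Next 412 kWh × £0.110 = £45.32
Remaining tier: 0 kWh (not reached)
Energy charge = £70.52; + service £13.80 = £84.32 ≈ £84

£84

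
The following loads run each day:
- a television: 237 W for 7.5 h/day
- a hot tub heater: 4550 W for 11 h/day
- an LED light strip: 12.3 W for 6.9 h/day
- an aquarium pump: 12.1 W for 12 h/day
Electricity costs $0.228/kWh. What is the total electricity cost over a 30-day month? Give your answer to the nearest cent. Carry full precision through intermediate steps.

television: 237 W × 7.5 h × 30 d = 53,325 Wh = 53.33 kWh
hot tub heater: 4550 W × 11 h × 30 d = 1,501,500 Wh = 1,502 kWh
LED light strip: 12.3 W × 6.9 h × 30 d = 2,546 Wh = 2.546 kWh
aquarium pump: 12.1 W × 12 h × 30 d = 4,356 Wh = 4.356 kWh
Total energy = 53.33 + 1,502 + 2.546 + 4.356 = 1,562 kWh
Cost = 1,562 kWh × $0.228 = $356.07

$356.07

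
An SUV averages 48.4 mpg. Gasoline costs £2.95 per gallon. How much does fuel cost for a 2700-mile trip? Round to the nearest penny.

£164.57

Fuel = 2700 mi / 48.4 mpg = 55.79 gal
Cost = 55.79 gal × £2.95/gal = £164.57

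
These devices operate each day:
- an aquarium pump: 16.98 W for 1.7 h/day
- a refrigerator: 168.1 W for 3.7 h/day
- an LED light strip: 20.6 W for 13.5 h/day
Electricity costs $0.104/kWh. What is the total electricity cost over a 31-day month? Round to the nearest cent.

aquarium pump: 16.98 W × 1.7 h × 31 d = 895 Wh = 0.8948 kWh
refrigerator: 168.1 W × 3.7 h × 31 d = 19,281 Wh = 19.28 kWh
LED light strip: 20.6 W × 13.5 h × 31 d = 8,621 Wh = 8.621 kWh
Total energy = 0.8948 + 19.28 + 8.621 = 28.8 kWh
Cost = 28.8 kWh × $0.104 = $2.99

$2.99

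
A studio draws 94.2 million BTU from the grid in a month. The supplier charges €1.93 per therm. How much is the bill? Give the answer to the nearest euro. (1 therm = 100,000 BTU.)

€1818

94.2 million BTU × (10 therm/million BTU) = 942 therm
Cost = 942 therm × €1.93/therm = €1,818.06 ≈ €1818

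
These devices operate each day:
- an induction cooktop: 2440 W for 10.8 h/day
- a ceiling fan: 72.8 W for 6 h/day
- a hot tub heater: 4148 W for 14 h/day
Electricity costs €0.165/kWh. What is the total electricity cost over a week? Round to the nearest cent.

induction cooktop: 2440 W × 10.8 h × 7 d = 184,464 Wh = 184.5 kWh
ceiling fan: 72.8 W × 6 h × 7 d = 3,058 Wh = 3.058 kWh
hot tub heater: 4148 W × 14 h × 7 d = 406,504 Wh = 406.5 kWh
Total energy = 184.5 + 3.058 + 406.5 = 594 kWh
Cost = 594 kWh × €0.165 = €98.01

€98.01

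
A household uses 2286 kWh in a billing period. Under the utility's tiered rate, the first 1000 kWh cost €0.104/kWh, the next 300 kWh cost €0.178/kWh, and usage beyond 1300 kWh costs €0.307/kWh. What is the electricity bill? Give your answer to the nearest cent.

€460.10

First 1000 kWh × €0.104 = €104.00
Next 300 kWh × €0.178 = €53.40
Remaining 986 kWh × €0.307 = €302.70
Total = €460.10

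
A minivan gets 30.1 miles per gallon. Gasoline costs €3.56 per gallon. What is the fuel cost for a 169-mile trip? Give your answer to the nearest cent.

€19.99

Fuel = 169 mi / 30.1 mpg = 5.615 gal
Cost = 5.615 gal × €3.56/gal = €19.99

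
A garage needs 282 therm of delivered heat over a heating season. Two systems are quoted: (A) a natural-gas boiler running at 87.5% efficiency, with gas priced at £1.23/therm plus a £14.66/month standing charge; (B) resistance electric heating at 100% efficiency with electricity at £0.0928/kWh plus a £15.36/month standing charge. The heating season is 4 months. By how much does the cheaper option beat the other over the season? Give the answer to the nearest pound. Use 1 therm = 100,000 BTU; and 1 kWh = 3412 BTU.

£373

Heat load = 282 therm × 100,000 = 28,200,000 BTU
Gas: input = 28,200,000 / 0.875 = 32,228,571 BTU = 322.3 therm → 322.3 × £1.23 = £396.41; + 4 × £14.66 standing = £455.05
Electric: 28,200,000 BTU / 3412 = 8,265 kWh → × £0.0928 = £766.99; + 4 × £15.36 standing = £828.43
Difference = |£455.05 − £828.43| = £373.38 ≈ £373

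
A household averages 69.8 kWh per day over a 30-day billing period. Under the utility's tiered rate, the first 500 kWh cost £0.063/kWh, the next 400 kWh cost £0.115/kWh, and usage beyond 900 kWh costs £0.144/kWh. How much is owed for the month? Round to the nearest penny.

Usage = 69.8 kWh/day × 30 days = 2094 kWh
First 500 kWh × £0.063 = £31.50
Next 400 kWh × £0.115 = £46.00
Remaining 1194 kWh × £0.144 = £171.94
Total = £249.44

£249.44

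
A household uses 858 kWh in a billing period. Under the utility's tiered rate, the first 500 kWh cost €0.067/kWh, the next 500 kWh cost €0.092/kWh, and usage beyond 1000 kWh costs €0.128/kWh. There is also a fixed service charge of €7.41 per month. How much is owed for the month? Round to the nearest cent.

First 500 kWh × €0.067 = €33.50
Next 358 kWh × €0.092 = €32.94
Remaining tier: 0 kWh (not reached)
Energy charge = €66.44; + service €7.41 = €73.85

€73.85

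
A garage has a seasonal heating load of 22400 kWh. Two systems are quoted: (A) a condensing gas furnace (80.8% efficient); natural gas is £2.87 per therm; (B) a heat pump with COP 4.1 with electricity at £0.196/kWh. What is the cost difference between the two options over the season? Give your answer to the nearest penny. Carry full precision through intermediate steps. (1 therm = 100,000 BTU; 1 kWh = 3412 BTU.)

£1643.91

Heat load = 22400 kWh × 3412 = 76,428,800 BTU
Gas: input = 76,428,800 / 0.808 = 94,590,099 BTU = 945.9 therm → 945.9 × £2.87 = £2,714.74
Heat pump: 76,428,800 BTU / 3412 = 22,400 kWh heat; / 4.1 = 5,463 kWh in → × £0.196 = £1,070.83
Difference = |£2,714.74 − £1,070.83| = £1,643.91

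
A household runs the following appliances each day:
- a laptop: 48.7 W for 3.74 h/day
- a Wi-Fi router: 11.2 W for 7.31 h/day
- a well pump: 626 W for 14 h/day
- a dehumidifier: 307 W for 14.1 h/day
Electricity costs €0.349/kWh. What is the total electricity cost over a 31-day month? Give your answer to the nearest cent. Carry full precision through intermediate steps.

laptop: 48.7 W × 3.74 h × 31 d = 5,646 Wh = 5.646 kWh
Wi-Fi router: 11.2 W × 7.31 h × 31 d = 2,538 Wh = 2.538 kWh
well pump: 626 W × 14 h × 31 d = 271,684 Wh = 271.7 kWh
dehumidifier: 307 W × 14.1 h × 31 d = 134,190 Wh = 134.2 kWh
Total energy = 5.646 + 2.538 + 271.7 + 134.2 = 414.1 kWh
Cost = 414.1 kWh × €0.349 = €144.51

€144.51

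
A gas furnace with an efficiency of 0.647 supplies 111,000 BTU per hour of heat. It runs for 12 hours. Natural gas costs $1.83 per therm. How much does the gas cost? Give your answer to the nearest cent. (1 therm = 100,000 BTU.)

$37.67

Heat delivered = 111,000 BTU/h × 12 h = 1,332,000 BTU
Gas input = 1,332,000 / 0.647 = 2,058,733 BTU
= 2,058,733 / 100,000 = 20.59 therm
Cost = 20.59 × $1.83/therm = $37.67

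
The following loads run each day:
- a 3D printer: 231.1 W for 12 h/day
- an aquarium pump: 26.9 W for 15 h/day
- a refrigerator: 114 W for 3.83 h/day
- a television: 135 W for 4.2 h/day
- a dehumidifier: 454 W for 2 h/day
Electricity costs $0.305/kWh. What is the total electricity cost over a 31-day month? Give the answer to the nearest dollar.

3D printer: 231.1 W × 12 h × 31 d = 85,969 Wh = 85.97 kWh
aquarium pump: 26.9 W × 15 h × 31 d = 12,508 Wh = 12.51 kWh
refrigerator: 114 W × 3.83 h × 31 d = 13,535 Wh = 13.54 kWh
television: 135 W × 4.2 h × 31 d = 17,577 Wh = 17.58 kWh
dehumidifier: 454 W × 2 h × 31 d = 28,148 Wh = 28.15 kWh
Total energy = 85.97 + 12.51 + 13.54 + 17.58 + 28.15 = 157.7 kWh
Cost = 157.7 kWh × $0.305 = $48.11 ≈ $48

$48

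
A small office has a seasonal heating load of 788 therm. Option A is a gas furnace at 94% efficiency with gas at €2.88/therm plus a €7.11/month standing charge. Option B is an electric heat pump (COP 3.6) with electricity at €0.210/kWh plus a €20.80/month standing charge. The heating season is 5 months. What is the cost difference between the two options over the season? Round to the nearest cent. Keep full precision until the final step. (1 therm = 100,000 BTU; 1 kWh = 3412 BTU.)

Heat load = 788 therm × 100,000 = 78,800,000 BTU
Gas: input = 78,800,000 / 0.94 = 83,829,787 BTU = 838.3 therm → 838.3 × €2.88 = €2,414.30; + 5 × €7.11 standing = €2,449.85
Heat pump: 78,800,000 BTU / 3412 = 23,090 kWh heat; / 3.6 = 6,415 kWh in → × €0.210 = €1,347.21; + 5 × €20.80 standing = €1,451.21
Difference = |€2,449.85 − €1,451.21| = €998.64

€998.64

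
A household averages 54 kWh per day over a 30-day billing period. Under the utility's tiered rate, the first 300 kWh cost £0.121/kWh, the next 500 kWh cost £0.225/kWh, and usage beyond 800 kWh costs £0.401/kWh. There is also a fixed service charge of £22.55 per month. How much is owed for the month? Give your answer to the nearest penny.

Usage = 54 kWh/day × 30 days = 1620 kWh
First 300 kWh × £0.121 = £36.30
Next 500 kWh × £0.225 = £112.50
Remaining 820 kWh × £0.401 = £328.82
Energy charge = £477.62; + service £22.55 = £500.17

£500.17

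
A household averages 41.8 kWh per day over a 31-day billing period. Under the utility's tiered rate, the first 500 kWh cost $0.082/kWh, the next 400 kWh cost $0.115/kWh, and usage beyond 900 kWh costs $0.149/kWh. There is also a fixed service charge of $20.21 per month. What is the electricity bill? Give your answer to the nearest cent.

Usage = 41.8 kWh/day × 31 days = 1295.8 kWh
First 500 kWh × $0.082 = $41.00
Next 400 kWh × $0.115 = $46.00
Remaining 395.8 kWh × $0.149 = $58.97
Energy charge = $145.97; + service $20.21 = $166.18

$166.18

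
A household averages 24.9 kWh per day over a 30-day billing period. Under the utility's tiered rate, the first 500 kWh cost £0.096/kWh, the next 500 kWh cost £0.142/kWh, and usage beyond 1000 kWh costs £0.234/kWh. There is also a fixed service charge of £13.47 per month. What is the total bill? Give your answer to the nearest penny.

Usage = 24.9 kWh/day × 30 days = 747 kWh
First 500 kWh × £0.096 = £48.00
Next 247 kWh × £0.142 = £35.07
Remaining tier: 0 kWh (not reached)
Energy charge = £83.07; + service £13.47 = £96.54

£96.54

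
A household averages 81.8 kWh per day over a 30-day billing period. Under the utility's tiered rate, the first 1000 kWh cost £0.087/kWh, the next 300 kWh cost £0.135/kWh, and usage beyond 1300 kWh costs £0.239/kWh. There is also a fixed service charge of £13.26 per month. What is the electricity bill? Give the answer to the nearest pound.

Usage = 81.8 kWh/day × 30 days = 2454 kWh
First 1000 kWh × £0.087 = £87.00
Next 300 kWh × £0.135 = £40.50
Remaining 1154 kWh × £0.239 = £275.81
Energy charge = £403.31; + service £13.26 = £416.57 ≈ £417

£417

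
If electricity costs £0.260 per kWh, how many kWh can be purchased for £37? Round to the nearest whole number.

£37 / £0.260 per kWh = 142.3 kWh

142 kWh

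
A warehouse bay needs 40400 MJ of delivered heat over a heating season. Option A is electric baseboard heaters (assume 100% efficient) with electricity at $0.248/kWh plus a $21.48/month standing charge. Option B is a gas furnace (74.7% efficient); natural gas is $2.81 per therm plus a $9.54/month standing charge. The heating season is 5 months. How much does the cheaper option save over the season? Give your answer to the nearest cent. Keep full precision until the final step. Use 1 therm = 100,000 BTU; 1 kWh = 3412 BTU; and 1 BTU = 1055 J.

$1402.57

Heat load = 40400 MJ = 40,400,000,000 J / 1055 = 38,293,839 BTU
Gas: input = 38,293,839 / 0.747 = 51,263,506 BTU = 512.6 therm → 512.6 × $2.81 = $1,440.50; + 5 × $9.54 standing = $1,488.20
Electric: 38,293,839 BTU / 3412 = 11,220 kWh → × $0.248 = $2,783.37; + 5 × $21.48 standing = $2,890.77
Difference = |$1,488.20 − $2,890.77| = $1,402.57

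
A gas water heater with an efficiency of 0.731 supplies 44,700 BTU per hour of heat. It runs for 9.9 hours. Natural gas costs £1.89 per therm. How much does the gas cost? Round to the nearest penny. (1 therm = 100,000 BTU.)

Heat delivered = 44,700 BTU/h × 9.9 h = 442,530 BTU
Gas input = 442,530 / 0.731 = 605,376 BTU
= 605,376 / 100,000 = 6.054 therm
Cost = 6.054 × £1.89/therm = £11.44

£11.44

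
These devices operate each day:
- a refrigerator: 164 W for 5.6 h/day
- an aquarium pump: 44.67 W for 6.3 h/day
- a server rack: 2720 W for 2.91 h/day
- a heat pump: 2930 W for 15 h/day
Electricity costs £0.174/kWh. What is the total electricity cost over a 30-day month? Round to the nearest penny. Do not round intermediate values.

refrigerator: 164 W × 5.6 h × 30 d = 27,552 Wh = 27.55 kWh
aquarium pump: 44.67 W × 6.3 h × 30 d = 8,443 Wh = 8.443 kWh
server rack: 2720 W × 2.91 h × 30 d = 237,456 Wh = 237.5 kWh
heat pump: 2930 W × 15 h × 30 d = 1,318,500 Wh = 1,318 kWh
Total energy = 27.55 + 8.443 + 237.5 + 1,318 = 1,592 kWh
Cost = 1,592 kWh × £0.174 = £277.00

£277.00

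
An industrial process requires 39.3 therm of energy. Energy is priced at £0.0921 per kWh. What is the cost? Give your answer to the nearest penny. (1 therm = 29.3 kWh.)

39.3 therm × (29.3 kWh/therm) = 1,151 kWh
Cost = 1,151 kWh × £0.0921/kWh = £106.05

£106.05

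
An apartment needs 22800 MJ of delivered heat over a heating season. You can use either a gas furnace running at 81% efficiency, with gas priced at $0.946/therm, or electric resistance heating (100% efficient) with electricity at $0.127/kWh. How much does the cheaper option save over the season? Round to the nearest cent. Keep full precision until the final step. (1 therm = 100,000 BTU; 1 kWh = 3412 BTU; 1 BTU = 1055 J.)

$552.01

Heat load = 22800 MJ = 22,800,000,000 J / 1055 = 21,611,374 BTU
Gas: input = 21,611,374 / 0.81 = 26,680,709 BTU = 266.8 therm → 266.8 × $0.946 = $252.40
Electric: 21,611,374 BTU / 3412 = 6,334 kWh → × $0.127 = $804.41
Difference = |$252.40 − $804.41| = $552.01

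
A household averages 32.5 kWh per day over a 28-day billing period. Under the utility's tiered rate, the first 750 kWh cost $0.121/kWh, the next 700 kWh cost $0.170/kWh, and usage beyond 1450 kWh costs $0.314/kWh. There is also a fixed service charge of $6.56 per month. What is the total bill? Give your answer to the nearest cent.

$124.51

Usage = 32.5 kWh/day × 28 days = 910 kWh
First 750 kWh × $0.121 = $90.75
Next 160 kWh × $0.170 = $27.20
Remaining tier: 0 kWh (not reached)
Energy charge = $117.95; + service $6.56 = $124.51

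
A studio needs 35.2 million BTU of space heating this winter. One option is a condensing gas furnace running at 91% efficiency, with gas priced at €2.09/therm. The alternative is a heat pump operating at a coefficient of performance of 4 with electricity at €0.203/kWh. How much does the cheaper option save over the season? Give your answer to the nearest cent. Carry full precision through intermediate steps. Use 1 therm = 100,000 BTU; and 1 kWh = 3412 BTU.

€284.88

Heat load = 35.2 × 10⁶ BTU = 35,200,000 BTU
Gas: input = 35,200,000 / 0.91 = 38,681,319 BTU = 386.8 therm → 386.8 × €2.09 = €808.44
Heat pump: 35,200,000 BTU / 3412 = 10,320 kWh heat; / 4 = 2,579 kWh in → × €0.203 = €523.56
Difference = |€808.44 − €523.56| = €284.88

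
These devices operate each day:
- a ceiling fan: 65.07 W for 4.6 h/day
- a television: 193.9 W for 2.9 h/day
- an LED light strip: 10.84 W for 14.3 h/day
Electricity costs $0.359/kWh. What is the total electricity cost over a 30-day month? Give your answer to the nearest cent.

ceiling fan: 65.07 W × 4.6 h × 30 d = 8,980 Wh = 8.98 kWh
television: 193.9 W × 2.9 h × 30 d = 16,869 Wh = 16.87 kWh
LED light strip: 10.84 W × 14.3 h × 30 d = 4,650 Wh = 4.65 kWh
Total energy = 8.98 + 16.87 + 4.65 = 30.5 kWh
Cost = 30.5 kWh × $0.359 = $10.95

$10.95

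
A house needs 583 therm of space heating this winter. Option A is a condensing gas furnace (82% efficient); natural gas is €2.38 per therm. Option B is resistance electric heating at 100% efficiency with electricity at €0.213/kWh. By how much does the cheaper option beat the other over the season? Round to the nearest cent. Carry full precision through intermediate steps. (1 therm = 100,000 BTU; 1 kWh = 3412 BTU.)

€1947.36

Heat load = 583 therm × 100,000 = 58,300,000 BTU
Gas: input = 58,300,000 / 0.82 = 71,097,561 BTU = 711 therm → 711 × €2.38 = €1,692.12
Electric: 58,300,000 BTU / 3412 = 17,090 kWh → × €0.213 = €3,639.48
Difference = |€1,692.12 − €3,639.48| = €1,947.36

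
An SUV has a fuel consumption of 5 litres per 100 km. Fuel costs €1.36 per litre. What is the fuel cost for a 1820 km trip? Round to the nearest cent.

€123.76

Fuel = 5 L/100 km × 1820 km / 100 = 91 L
Cost = 91 L × €1.36/L = €123.76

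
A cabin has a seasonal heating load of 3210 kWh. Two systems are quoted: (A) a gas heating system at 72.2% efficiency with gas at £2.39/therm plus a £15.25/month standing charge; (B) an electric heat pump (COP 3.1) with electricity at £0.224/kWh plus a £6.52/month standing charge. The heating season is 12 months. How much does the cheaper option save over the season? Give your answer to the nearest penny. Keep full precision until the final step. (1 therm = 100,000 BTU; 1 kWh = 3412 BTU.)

Heat load = 3210 kWh × 3412 = 10,952,520 BTU
Gas: input = 10,952,520 / 0.722 = 15,169,695 BTU = 151.7 therm → 151.7 × £2.39 = £362.56; + 12 × £15.25 standing = £545.56
Heat pump: 10,952,520 BTU / 3412 = 3,210 kWh heat; / 3.1 = 1,035 kWh in → × £0.224 = £231.95; + 12 × £6.52 standing = £310.19
Difference = |£545.56 − £310.19| = £235.37

£235.37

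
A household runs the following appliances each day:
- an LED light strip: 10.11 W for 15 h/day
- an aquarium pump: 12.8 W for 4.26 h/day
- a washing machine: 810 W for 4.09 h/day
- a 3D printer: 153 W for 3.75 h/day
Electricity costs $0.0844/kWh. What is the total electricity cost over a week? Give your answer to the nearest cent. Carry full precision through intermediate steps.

$2.42

LED light strip: 10.11 W × 15 h × 7 d = 1,062 Wh = 1.062 kWh
aquarium pump: 12.8 W × 4.26 h × 7 d = 382 Wh = 0.3817 kWh
washing machine: 810 W × 4.09 h × 7 d = 23,190 Wh = 23.19 kWh
3D printer: 153 W × 3.75 h × 7 d = 4,016 Wh = 4.016 kWh
Total energy = 1.062 + 0.3817 + 23.19 + 4.016 = 28.65 kWh
Cost = 28.65 kWh × $0.0844 = $2.42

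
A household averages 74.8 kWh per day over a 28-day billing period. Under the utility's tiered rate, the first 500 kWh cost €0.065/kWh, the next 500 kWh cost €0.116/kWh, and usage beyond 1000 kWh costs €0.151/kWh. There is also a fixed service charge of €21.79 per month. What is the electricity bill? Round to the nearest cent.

€277.54

Usage = 74.8 kWh/day × 28 days = 2094.4 kWh
First 500 kWh × €0.065 = €32.50
Next 500 kWh × €0.116 = €58.00
Remaining 1094.4 kWh × €0.151 = €165.25
Energy charge = €255.75; + service €21.79 = €277.54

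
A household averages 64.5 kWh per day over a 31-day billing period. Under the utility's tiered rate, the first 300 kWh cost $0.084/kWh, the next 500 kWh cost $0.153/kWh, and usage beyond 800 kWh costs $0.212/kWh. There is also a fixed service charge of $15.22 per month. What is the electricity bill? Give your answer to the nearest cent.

$371.21

Usage = 64.5 kWh/day × 31 days = 1999.5 kWh
First 300 kWh × $0.084 = $25.20
Next 500 kWh × $0.153 = $76.50
Remaining 1199.5 kWh × $0.212 = $254.29
Energy charge = $355.99; + service $15.22 = $371.21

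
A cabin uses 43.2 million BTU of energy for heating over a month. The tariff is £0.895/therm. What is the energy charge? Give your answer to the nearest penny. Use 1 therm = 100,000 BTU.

43.2 million BTU × (10 therm/million BTU) = 432 therm
Cost = 432 therm × £0.895/therm = £386.64

£386.64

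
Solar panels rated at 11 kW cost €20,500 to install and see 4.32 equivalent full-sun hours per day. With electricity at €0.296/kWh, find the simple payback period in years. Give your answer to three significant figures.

3.99 years

Daily generation = 11 kW × 4.32 h = 47.52 kWh
Annual generation = 47.52 × 365 = 17345 kWh
Annual savings = 17345 × €0.296 = €5,134.06
Payback = €20,500 / €5,134.06 = 3.99 years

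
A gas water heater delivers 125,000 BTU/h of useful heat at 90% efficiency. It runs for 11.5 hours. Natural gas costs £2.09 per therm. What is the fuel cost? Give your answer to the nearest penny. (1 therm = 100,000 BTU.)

Heat delivered = 125,000 BTU/h × 11.5 h = 1,437,500 BTU
Gas input = 1,437,500 / 0.90 = 1,597,222 BTU
= 1,597,222 / 100,000 = 15.97 therm
Cost = 15.97 × £2.09/therm = £33.38

£33.38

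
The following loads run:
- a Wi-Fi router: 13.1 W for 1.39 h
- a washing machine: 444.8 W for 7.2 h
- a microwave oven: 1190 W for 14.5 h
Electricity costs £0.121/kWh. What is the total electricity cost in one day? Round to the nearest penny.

Wi-Fi router: 13.1 W × 1.39 h = 18 Wh = 0.01821 kWh
washing machine: 444.8 W × 7.2 h = 3,203 Wh = 3.203 kWh
microwave oven: 1190 W × 14.5 h = 17,255 Wh = 17.25 kWh
Total energy = 0.01821 + 3.203 + 17.25 = 20.48 kWh
Cost = 20.48 kWh × £0.121 = £2.48

£2.48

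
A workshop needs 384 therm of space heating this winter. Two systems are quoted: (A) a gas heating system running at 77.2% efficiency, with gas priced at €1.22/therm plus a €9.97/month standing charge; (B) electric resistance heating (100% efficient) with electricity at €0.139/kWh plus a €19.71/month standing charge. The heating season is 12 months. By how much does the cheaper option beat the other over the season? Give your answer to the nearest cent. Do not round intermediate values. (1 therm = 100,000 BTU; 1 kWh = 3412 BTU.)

Heat load = 384 therm × 100,000 = 38,400,000 BTU
Gas: input = 38,400,000 / 0.772 = 49,740,933 BTU = 497.4 therm → 497.4 × €1.22 = €606.84; + 12 × €9.97 standing = €726.48
Electric: 38,400,000 BTU / 3412 = 11,250 kWh → × €0.139 = €1,564.36; + 12 × €19.71 standing = €1,800.88
Difference = |€726.48 − €1,800.88| = €1,074.40

€1074.40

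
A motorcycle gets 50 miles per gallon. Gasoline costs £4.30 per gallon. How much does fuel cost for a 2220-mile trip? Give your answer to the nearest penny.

£190.92

Fuel = 2220 mi / 50 mpg = 44.4 gal
Cost = 44.4 gal × £4.30/gal = £190.92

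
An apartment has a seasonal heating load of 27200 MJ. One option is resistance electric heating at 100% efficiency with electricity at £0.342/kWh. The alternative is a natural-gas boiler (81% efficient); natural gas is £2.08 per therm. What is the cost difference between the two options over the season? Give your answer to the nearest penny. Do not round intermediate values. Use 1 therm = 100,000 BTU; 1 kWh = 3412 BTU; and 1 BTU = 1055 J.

£1922.19

Heat load = 27200 MJ = 27,200,000,000 J / 1055 = 25,781,991 BTU
Gas: input = 25,781,991 / 0.81 = 31,829,618 BTU = 318.3 therm → 318.3 × £2.08 = £662.06
Electric: 25,781,991 BTU / 3412 = 7,556 kWh → × £0.342 = £2,584.24
Difference = |£662.06 − £2,584.24| = £1,922.19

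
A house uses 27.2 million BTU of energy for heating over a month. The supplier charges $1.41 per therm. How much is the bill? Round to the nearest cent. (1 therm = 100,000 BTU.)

27.2 million BTU × (10 therm/million BTU) = 272 therm
Cost = 272 therm × $1.41/therm = $383.52

$383.52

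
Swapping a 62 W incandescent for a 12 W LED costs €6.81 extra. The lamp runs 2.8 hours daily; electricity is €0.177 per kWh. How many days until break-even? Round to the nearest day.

Power saved = 62 − 12 = 50 W
Daily energy saved = 50 W × 2.8 h = 140 Wh = 0.14 kWh
Daily savings = 0.14 × €0.177 = €0.0248
Payback = €6.81 / €0.0248 per day = 274.8 days

275 days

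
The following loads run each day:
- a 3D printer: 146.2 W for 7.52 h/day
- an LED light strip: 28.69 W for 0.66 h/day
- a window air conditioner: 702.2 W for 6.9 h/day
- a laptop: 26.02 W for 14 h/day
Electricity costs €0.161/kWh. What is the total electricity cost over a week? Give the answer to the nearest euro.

€7

3D printer: 146.2 W × 7.52 h × 7 d = 7,696 Wh = 7.696 kWh
LED light strip: 28.69 W × 0.66 h × 7 d = 133 Wh = 0.1325 kWh
window air conditioner: 702.2 W × 6.9 h × 7 d = 33,916 Wh = 33.92 kWh
laptop: 26.02 W × 14 h × 7 d = 2,550 Wh = 2.55 kWh
Total energy = 7.696 + 0.1325 + 33.92 + 2.55 = 44.29 kWh
Cost = 44.29 kWh × €0.161 = €7.13 ≈ €7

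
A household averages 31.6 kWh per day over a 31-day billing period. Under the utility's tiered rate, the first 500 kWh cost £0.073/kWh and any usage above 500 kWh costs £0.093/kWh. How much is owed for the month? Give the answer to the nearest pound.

Usage = 31.6 kWh/day × 31 days = 979.6 kWh
First 500 kWh × £0.073 = £36.50
Remaining 479.6 kWh × £0.093 = £44.60
Total = £81.10 ≈ £81

£81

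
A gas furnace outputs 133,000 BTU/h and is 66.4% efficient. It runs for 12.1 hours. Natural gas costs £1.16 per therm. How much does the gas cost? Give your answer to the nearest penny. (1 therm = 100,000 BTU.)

Heat delivered = 133,000 BTU/h × 12.1 h = 1,609,300 BTU
Gas input = 1,609,300 / 0.664 = 2,423,645 BTU
= 2,423,645 / 100,000 = 24.24 therm
Cost = 24.24 × £1.16/therm = £28.11

£28.11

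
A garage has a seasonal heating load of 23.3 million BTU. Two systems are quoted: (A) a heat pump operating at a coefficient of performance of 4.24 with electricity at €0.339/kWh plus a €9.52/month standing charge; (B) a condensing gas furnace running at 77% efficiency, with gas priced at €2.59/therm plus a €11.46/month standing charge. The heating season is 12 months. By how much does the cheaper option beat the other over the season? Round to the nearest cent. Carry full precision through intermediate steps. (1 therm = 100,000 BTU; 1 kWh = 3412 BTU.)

Heat load = 23.3 × 10⁶ BTU = 23,300,000 BTU
Gas: input = 23,300,000 / 0.77 = 30,259,740 BTU = 302.6 therm → 302.6 × €2.59 = €783.73; + 12 × €11.46 standing = €921.25
Heat pump: 23,300,000 BTU / 3412 = 6,829 kWh heat; / 4.24 = 1,611 kWh in → × €0.339 = €545.99; + 12 × €9.52 standing = €660.23
Difference = |€921.25 − €660.23| = €261.02

€261.02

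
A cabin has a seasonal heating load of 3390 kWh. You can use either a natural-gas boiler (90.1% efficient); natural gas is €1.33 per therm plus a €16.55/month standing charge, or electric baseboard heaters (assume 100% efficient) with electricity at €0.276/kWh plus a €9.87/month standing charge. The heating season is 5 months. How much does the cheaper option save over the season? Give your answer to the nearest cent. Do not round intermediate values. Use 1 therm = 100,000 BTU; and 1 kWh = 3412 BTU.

Heat load = 3390 kWh × 3412 = 11,566,680 BTU
Gas: input = 11,566,680 / 0.901 = 12,837,603 BTU = 128.4 therm → 128.4 × €1.33 = €170.74; + 5 × €16.55 standing = €253.49
Electric: 11,566,680 BTU / 3412 = 3,390 kWh → × €0.276 = €935.64; + 5 × €9.87 standing = €984.99
Difference = |€253.49 − €984.99| = €731.50

€731.50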